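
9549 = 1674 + 7875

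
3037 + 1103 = 4140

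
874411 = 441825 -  - 432586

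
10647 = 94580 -83933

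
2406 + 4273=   6679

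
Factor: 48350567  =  17^2 *293^1*571^1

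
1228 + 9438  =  10666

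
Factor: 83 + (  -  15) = 2^2*17^1 = 68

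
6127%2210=1707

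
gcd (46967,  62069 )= 1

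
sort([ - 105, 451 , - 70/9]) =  [-105,-70/9,451 ] 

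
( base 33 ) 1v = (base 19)37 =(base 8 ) 100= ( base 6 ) 144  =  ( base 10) 64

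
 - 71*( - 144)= 10224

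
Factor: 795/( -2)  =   -2^( - 1 )*3^1*5^1*53^1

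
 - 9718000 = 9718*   ( - 1000 ) 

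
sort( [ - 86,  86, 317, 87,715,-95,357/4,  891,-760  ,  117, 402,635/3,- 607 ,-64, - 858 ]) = [ - 858, - 760,- 607,-95, - 86, - 64,  86, 87,  357/4 , 117, 635/3, 317,  402,715, 891] 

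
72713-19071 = 53642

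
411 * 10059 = 4134249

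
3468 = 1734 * 2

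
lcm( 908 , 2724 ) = 2724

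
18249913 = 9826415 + 8423498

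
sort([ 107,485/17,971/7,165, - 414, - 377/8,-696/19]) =[-414, - 377/8,-696/19,485/17, 107,971/7, 165]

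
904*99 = 89496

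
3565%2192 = 1373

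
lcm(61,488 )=488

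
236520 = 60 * 3942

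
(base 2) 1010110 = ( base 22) 3k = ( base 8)126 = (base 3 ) 10012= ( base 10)86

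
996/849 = 1 + 49/283  =  1.17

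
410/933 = 410/933 = 0.44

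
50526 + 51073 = 101599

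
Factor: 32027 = 32027^1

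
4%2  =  0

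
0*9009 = 0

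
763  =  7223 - 6460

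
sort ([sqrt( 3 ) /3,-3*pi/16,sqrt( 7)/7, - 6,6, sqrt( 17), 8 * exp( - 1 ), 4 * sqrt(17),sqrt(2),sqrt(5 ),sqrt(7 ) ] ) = [ - 6,-3*pi/16,sqrt(7) /7,sqrt(3 ) /3,sqrt( 2 ), sqrt(5 ),sqrt(7),8*exp(  -  1 ),sqrt(17), 6, 4*sqrt(17)]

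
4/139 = 4/139 =0.03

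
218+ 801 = 1019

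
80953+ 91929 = 172882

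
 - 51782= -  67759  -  -15977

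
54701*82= 4485482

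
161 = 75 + 86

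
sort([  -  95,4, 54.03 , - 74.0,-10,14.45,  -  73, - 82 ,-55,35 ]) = [-95, - 82, - 74.0,-73, - 55, - 10, 4,14.45,35  ,  54.03] 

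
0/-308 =0/1 = - 0.00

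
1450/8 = 725/4 = 181.25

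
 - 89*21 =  - 1869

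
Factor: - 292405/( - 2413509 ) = 3^( - 1)*5^1*7^( - 1)*281^( - 1 )*409^( - 1)*58481^1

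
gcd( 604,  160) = 4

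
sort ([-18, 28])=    [ - 18,28]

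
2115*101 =213615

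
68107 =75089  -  6982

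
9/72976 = 9/72976 = 0.00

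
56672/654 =86 + 214/327 = 86.65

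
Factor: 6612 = 2^2 * 3^1*19^1 * 29^1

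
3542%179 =141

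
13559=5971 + 7588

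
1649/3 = 1649/3 = 549.67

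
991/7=141 + 4/7  =  141.57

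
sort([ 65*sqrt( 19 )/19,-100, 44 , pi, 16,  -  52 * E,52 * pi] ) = [  -  52*E ,  -  100,pi, 65*sqrt (19) /19, 16,44,52 * pi ] 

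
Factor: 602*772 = 2^3*7^1 * 43^1*193^1 = 464744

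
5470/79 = 5470/79 = 69.24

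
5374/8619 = 5374/8619= 0.62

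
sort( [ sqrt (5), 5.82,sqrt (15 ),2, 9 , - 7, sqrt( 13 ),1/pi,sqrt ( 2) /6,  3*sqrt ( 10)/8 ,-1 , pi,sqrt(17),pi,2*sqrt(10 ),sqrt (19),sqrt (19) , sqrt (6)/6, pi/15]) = [-7,  -  1,pi/15, sqrt( 2)/6,1/pi, sqrt( 6)/6  ,  3*sqrt( 10)/8,  2, sqrt( 5), pi,pi,sqrt( 13 ), sqrt (15 ), sqrt (17),sqrt ( 19),sqrt( 19), 5.82,2*sqrt (10),9] 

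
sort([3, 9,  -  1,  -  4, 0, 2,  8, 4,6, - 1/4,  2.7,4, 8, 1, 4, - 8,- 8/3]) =[ - 8, - 4, - 8/3,-1, - 1/4,  0,1, 2, 2.7,3, 4, 4, 4, 6, 8,8,9]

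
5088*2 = 10176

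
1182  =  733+449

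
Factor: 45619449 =3^1 * 17^1*59^1 * 15161^1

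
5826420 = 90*64738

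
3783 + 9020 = 12803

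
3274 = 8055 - 4781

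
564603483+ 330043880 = 894647363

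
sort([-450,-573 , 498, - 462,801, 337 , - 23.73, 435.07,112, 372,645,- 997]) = [-997,-573, - 462, - 450,-23.73,  112,  337,372, 435.07,  498,645, 801]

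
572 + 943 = 1515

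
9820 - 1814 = 8006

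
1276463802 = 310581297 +965882505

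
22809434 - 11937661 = 10871773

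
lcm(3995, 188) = 15980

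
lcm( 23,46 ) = 46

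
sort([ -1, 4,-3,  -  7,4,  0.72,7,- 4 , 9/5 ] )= [ - 7,  -  4, - 3 ,-1 , 0.72, 9/5 , 4, 4  ,  7] 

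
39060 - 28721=10339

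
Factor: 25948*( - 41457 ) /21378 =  - 2^1*7^( - 1)*13^2*499^1*509^( - 1)*1063^1 = - 179287706/3563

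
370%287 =83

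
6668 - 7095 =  - 427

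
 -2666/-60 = 1333/30=44.43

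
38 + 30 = 68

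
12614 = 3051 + 9563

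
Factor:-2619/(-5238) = 1/2= 2^( - 1) 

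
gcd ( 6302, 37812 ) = 6302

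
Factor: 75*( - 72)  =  -2^3*3^3*5^2 =- 5400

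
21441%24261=21441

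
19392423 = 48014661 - 28622238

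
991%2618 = 991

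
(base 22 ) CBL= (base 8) 13667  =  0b1011110110111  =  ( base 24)ACN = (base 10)6071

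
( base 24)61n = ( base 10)3503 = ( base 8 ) 6657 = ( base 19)9D7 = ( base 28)4D3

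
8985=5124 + 3861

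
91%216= 91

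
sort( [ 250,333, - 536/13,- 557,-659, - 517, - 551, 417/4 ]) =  [ - 659, - 557,- 551, - 517,-536/13,417/4,  250,333]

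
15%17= 15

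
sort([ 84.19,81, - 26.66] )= [ - 26.66,81, 84.19 ] 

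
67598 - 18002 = 49596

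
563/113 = 563/113  =  4.98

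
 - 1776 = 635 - 2411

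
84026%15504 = 6506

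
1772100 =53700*33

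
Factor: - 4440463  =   - 1283^1 * 3461^1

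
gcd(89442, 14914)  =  2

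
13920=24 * 580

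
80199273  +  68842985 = 149042258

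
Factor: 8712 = 2^3*3^2*11^2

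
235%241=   235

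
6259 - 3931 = 2328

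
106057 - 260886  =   - 154829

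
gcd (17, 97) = 1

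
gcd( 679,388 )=97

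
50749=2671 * 19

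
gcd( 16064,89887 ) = 1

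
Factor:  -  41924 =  - 2^2*47^1*223^1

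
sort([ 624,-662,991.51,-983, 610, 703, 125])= [ - 983 , - 662, 125, 610,624, 703, 991.51] 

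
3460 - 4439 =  - 979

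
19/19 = 1 = 1.00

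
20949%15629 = 5320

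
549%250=49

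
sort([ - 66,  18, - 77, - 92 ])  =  [-92, - 77 , - 66 , 18 ] 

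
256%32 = 0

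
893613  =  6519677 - 5626064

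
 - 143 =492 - 635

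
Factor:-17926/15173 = - 2^1 * 8963^1*15173^( - 1 ) 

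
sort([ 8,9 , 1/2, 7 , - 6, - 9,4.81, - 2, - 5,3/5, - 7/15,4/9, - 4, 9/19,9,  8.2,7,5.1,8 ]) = [ -9, - 6, - 5 , - 4, - 2, - 7/15  ,  4/9,9/19, 1/2,3/5,  4.81 , 5.1, 7, 7,8,8,8.2, 9 , 9]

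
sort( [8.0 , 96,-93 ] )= [ - 93, 8.0, 96]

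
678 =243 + 435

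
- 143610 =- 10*14361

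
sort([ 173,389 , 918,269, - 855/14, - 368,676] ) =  [ - 368 , - 855/14 , 173,269,389, 676,  918]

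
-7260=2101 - 9361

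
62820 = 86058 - 23238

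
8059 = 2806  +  5253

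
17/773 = 17/773 = 0.02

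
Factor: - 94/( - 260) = 47/130 = 2^( - 1)*5^(  -  1) *13^( - 1 )*47^1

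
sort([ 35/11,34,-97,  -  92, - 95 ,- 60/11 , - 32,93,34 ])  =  [ - 97, - 95, - 92, -32,-60/11, 35/11, 34,34, 93 ] 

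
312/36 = 26/3 = 8.67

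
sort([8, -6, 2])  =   [ - 6, 2, 8 ]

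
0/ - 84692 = 0/1 = - 0.00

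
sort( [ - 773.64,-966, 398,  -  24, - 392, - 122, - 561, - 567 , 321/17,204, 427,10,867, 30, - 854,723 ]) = [ - 966, - 854, - 773.64, - 567 ,-561, - 392 , - 122  ,-24 , 10,321/17 , 30,204, 398,427, 723,867 ] 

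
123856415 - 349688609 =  - 225832194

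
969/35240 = 969/35240  =  0.03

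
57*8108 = 462156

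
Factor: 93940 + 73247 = 3^1 *23^1  *2423^1 = 167187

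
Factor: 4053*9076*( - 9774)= - 359536863672 = - 2^3*3^4*7^1 *181^1*193^1 *2269^1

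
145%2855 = 145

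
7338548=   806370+6532178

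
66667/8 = 8333 + 3/8 = 8333.38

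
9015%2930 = 225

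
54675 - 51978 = 2697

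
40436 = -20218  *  ( - 2)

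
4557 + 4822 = 9379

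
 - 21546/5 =  -  21546/5= -  4309.20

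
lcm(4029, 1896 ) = 32232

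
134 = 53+81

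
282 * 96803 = 27298446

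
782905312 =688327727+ 94577585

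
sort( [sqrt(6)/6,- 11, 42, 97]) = [-11, sqrt( 6 ) /6,  42, 97] 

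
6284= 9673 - 3389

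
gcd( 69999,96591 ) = 3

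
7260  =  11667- 4407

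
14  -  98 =-84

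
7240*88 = 637120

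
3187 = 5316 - 2129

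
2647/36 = 2647/36= 73.53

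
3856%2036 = 1820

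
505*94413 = 47678565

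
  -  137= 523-660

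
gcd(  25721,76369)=1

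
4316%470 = 86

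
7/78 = 7/78 = 0.09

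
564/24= 47/2 = 23.50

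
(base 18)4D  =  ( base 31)2n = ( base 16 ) 55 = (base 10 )85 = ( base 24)3D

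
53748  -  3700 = 50048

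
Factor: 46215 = 3^2*5^1*13^1*79^1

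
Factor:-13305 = -3^1*5^1*  887^1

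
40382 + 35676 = 76058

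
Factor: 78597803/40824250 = 2^ (-1 )*5^( - 3) * 31^1*61^(-1)*2677^(-1) *2535413^1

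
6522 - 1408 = 5114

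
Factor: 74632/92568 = 3^( - 1)*7^(  -  1 )*29^ ( - 1)*491^1  =  491/609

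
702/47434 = 351/23717 =0.01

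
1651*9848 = 16259048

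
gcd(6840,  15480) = 360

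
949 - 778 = 171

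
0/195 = 0 = 0.00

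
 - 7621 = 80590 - 88211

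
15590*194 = 3024460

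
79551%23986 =7593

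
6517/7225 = 6517/7225 = 0.90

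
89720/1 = 89720 = 89720.00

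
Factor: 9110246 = 2^1*83^1 * 54881^1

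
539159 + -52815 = 486344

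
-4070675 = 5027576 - 9098251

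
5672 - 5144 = 528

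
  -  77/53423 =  - 1 + 53346/53423 = - 0.00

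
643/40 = 16 + 3/40= 16.07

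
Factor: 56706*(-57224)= - 3244944144 = - 2^4 * 3^1*13^1*23^1* 311^1*727^1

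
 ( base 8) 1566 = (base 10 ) 886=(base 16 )376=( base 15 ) 3E1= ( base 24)1cm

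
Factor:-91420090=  - 2^1 * 5^1*61^1*73^1*2053^1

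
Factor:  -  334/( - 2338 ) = 1/7 = 7^(-1 )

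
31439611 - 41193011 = -9753400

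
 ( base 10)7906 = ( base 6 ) 100334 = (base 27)amm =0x1ee2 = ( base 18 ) 1674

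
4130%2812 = 1318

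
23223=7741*3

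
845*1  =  845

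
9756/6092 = 2439/1523 = 1.60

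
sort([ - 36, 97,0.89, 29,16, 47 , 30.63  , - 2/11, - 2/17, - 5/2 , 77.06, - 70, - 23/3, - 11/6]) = [ - 70,-36,  -  23/3, - 5/2, - 11/6, - 2/11, - 2/17, 0.89,16,29,30.63,47, 77.06,97 ]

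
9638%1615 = 1563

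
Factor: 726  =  2^1*3^1* 11^2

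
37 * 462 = 17094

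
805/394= 805/394=2.04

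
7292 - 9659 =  - 2367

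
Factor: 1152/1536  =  2^(- 2)*  3^1= 3/4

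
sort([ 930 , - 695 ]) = [-695, 930] 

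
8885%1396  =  509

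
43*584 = 25112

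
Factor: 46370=2^1*5^1*4637^1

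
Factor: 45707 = 45707^1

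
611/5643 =611/5643 = 0.11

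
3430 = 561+2869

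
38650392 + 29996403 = 68646795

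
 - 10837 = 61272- 72109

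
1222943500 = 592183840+630759660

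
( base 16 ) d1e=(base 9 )4541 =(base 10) 3358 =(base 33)32p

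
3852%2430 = 1422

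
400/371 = 400/371 = 1.08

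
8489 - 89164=  -  80675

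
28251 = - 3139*( - 9)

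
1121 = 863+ 258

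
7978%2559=301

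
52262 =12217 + 40045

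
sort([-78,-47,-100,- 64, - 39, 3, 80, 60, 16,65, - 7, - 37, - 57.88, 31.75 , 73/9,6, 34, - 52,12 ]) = [  -  100 , - 78,-64,-57.88 ,-52,-47, - 39,-37, - 7, 3, 6, 73/9 , 12, 16, 31.75, 34,60, 65, 80] 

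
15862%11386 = 4476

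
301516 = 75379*4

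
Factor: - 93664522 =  - 2^1*7^1*6690323^1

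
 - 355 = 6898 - 7253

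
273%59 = 37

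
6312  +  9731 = 16043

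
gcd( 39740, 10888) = 4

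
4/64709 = 4/64709 = 0.00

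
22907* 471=10789197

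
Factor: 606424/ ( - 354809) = - 952/557 = - 2^3*  7^1 * 17^1 * 557^(- 1 )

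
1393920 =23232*60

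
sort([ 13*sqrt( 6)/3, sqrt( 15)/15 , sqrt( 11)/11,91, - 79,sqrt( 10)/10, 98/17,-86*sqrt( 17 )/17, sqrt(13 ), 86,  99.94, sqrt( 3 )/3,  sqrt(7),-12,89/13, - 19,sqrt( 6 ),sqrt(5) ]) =[ - 79,  -  86*sqrt( 17 ) /17,-19,-12,sqrt( 15)/15 , sqrt( 11)/11,sqrt( 10)/10,sqrt ( 3)/3, sqrt( 5), sqrt(6),sqrt(7 ) , sqrt(13),98/17,89/13, 13*sqrt ( 6)/3, 86, 91, 99.94]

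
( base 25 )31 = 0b1001100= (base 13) 5b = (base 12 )64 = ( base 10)76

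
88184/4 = 22046=22046.00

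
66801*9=601209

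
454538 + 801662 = 1256200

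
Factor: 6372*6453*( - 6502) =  - 2^3 * 3^6*59^1*239^1*3251^1= - 267352591032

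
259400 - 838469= - 579069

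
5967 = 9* 663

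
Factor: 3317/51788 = 2^(  -  2 )*11^( - 2 )*31^1  =  31/484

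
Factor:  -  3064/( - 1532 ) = 2 = 2^1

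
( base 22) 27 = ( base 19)2d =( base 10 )51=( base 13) 3c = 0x33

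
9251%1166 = 1089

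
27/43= 27/43 = 0.63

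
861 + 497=1358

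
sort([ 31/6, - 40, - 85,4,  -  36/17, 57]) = [-85, - 40,-36/17,4,  31/6,57] 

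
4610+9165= 13775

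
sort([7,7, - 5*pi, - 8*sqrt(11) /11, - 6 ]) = [-5*pi,-6, - 8*sqrt(11)/11,  7,7 ]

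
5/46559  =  5/46559 = 0.00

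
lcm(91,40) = 3640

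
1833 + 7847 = 9680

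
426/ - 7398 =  - 71/1233  =  - 0.06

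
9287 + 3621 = 12908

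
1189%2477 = 1189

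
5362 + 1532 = 6894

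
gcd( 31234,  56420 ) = 14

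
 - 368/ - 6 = 61 + 1/3 = 61.33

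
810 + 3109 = 3919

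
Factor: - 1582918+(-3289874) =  - 2^3 * 3^1*191^1  *  1063^1= -4872792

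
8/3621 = 8/3621= 0.00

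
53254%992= 678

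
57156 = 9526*6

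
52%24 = 4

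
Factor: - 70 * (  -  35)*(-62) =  - 2^2*5^2*7^2*31^1 = - 151900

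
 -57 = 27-84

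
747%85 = 67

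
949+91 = 1040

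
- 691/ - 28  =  24  +  19/28 =24.68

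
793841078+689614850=1483455928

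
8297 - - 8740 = 17037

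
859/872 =859/872=0.99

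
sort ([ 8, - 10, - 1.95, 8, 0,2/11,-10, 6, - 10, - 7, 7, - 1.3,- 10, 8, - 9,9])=[ - 10, - 10, - 10, - 10, - 9, - 7, - 1.95,-1.3,  0, 2/11 , 6,  7,8,  8 , 8,9 ]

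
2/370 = 1/185  =  0.01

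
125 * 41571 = 5196375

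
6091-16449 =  - 10358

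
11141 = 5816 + 5325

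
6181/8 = 6181/8 = 772.62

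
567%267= 33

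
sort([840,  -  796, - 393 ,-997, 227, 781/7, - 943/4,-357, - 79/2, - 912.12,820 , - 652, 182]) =[ - 997, - 912.12, - 796 , - 652,-393,-357,  -  943/4, - 79/2,781/7,182,  227,  820, 840] 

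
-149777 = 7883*(-19 )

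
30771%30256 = 515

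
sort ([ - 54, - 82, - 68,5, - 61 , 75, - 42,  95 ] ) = [ - 82 , - 68, - 61,-54, - 42,  5,75 , 95]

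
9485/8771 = 1355/1253 = 1.08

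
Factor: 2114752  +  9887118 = 12001870 = 2^1*5^1*1200187^1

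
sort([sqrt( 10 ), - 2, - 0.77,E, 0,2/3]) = [ - 2, - 0.77, 0,2/3,E,sqrt ( 10)]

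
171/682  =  171/682=0.25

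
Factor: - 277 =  -277^1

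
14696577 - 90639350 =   -  75942773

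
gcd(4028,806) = 2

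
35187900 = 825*42652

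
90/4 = 22 + 1/2 = 22.50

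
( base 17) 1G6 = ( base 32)HN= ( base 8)1067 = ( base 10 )567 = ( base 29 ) JG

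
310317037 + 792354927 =1102671964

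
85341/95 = 85341/95=898.33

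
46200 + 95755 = 141955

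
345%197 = 148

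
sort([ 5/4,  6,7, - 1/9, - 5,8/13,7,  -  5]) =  [ - 5,-5,-1/9,8/13,5/4,  6, 7,7 ] 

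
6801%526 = 489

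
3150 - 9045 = -5895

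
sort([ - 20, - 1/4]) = [ - 20, - 1/4 ]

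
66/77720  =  33/38860 =0.00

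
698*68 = 47464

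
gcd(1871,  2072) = 1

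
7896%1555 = 121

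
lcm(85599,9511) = 85599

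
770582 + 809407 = 1579989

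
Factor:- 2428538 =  - 2^1 * 7^2*24781^1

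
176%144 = 32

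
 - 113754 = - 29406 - 84348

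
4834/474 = 10+ 47/237 = 10.20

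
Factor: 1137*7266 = 2^1*3^2*7^1*173^1*379^1=8261442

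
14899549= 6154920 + 8744629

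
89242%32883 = 23476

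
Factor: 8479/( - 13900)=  - 61/100  =  - 2^(-2)*5^(-2)*61^1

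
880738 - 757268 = 123470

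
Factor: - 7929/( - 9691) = 3^2*11^ ( - 1 )=9/11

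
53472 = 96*557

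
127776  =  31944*4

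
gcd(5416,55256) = 8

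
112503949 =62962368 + 49541581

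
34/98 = 17/49=0.35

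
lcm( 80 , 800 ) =800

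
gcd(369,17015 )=41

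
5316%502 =296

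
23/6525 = 23/6525 = 0.00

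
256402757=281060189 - 24657432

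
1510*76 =114760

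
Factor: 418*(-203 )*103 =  - 2^1*7^1*11^1  *  19^1*29^1*103^1 = -8739962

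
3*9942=29826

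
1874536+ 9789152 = 11663688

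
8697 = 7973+724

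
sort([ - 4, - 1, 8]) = [ - 4, - 1, 8 ] 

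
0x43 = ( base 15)47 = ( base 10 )67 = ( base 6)151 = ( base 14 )4B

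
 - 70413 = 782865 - 853278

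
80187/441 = 181 + 122/147 = 181.83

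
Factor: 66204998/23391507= 2^1*3^( - 1 )*17^( - 1)*1361^ ( - 1 )*98227^1 = 196454/69411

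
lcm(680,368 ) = 31280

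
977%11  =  9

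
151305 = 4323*35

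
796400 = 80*9955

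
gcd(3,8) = 1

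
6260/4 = 1565 = 1565.00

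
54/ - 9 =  - 6+0/1 = -  6.00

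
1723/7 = 246 + 1/7= 246.14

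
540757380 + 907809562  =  1448566942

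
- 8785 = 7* ( - 1255 ) 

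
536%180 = 176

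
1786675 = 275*6497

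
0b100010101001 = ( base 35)1SC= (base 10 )2217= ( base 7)6315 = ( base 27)313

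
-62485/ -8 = 62485/8 = 7810.62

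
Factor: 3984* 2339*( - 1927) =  - 2^4*3^1*41^1*47^1* 83^1*2339^1 = -17956895952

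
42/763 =6/109 = 0.06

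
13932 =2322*6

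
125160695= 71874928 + 53285767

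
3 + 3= 6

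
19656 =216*91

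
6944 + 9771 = 16715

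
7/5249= 7/5249= 0.00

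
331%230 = 101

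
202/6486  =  101/3243=0.03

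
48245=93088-44843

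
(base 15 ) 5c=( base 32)2N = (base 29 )30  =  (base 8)127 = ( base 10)87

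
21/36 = 7/12 = 0.58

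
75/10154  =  75/10154 = 0.01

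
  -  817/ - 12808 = 817/12808 = 0.06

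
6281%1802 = 875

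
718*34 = 24412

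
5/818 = 5/818= 0.01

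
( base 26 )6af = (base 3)12221102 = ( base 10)4331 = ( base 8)10353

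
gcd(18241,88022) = 1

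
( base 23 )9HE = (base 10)5166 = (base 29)644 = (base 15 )17E6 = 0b1010000101110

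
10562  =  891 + 9671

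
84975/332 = 84975/332 = 255.95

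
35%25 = 10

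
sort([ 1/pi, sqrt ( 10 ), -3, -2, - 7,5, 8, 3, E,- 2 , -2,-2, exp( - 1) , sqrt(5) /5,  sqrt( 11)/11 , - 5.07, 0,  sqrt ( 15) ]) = [ - 7, -5.07, - 3, -2,  -  2,- 2,-2 , 0,  sqrt ( 11 ) /11,  1/pi, exp( - 1), sqrt( 5)/5,  E,  3, sqrt(10 ),  sqrt(15 ), 5,  8 ] 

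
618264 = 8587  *72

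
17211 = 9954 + 7257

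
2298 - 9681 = - 7383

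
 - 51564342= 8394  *( - 6143)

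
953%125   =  78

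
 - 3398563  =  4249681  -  7648244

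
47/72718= 47/72718=0.00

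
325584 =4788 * 68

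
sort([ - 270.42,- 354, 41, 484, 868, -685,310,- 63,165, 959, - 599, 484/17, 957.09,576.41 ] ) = [  -  685,-599, - 354, - 270.42,-63, 484/17,41, 165, 310, 484,  576.41,  868, 957.09,959]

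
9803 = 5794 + 4009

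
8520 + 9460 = 17980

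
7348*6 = 44088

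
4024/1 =4024=4024.00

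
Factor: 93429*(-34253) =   -  3200223537  =  -3^2*7^1* 1483^1*34253^1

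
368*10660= 3922880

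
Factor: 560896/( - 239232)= - 2^1*3^( - 1)*89^( - 1)*313^1 =- 626/267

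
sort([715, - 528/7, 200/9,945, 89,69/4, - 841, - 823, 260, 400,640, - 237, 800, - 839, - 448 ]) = [ - 841 , - 839, - 823, - 448, - 237,-528/7,69/4, 200/9,89,260,400, 640, 715, 800,945 ] 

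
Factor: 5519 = 5519^1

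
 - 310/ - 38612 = 155/19306  =  0.01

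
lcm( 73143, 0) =0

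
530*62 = 32860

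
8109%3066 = 1977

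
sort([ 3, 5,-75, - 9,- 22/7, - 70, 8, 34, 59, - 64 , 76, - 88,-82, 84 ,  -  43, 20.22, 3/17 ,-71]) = [ - 88, - 82, - 75, - 71, - 70, - 64, - 43 , - 9, - 22/7, 3/17, 3, 5,8, 20.22, 34, 59, 76,  84] 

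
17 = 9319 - 9302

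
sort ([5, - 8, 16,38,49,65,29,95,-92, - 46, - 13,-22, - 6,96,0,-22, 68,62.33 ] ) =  [ - 92, - 46, - 22,-22 ,  -  13, - 8, - 6,  0, 5,16, 29,38,49,62.33, 65, 68,95,96] 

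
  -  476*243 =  - 115668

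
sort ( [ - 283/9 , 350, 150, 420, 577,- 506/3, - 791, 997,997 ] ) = [ -791,  -  506/3,-283/9,150,350,420,577 , 997, 997] 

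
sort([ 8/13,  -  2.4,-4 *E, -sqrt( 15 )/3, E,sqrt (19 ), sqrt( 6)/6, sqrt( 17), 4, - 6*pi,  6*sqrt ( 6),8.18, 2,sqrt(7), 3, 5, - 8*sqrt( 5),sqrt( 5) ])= [  -  6 *pi, - 8*sqrt( 5), - 4*  E, - 2.4, - sqrt( 15)/3,sqrt( 6)/6,8/13, 2,sqrt( 5),sqrt( 7 ), E,3,4  ,  sqrt( 17),sqrt( 19),5,8.18 , 6*sqrt( 6) ]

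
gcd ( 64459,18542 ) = 73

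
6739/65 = 6739/65 = 103.68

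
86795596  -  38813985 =47981611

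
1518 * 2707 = 4109226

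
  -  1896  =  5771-7667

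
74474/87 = 856 + 2/87 = 856.02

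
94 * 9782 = 919508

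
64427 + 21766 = 86193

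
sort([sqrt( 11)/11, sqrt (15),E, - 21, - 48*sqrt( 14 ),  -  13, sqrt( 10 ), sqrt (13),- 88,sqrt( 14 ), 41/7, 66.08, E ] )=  [ - 48 * sqrt(14), - 88, -21,-13, sqrt (11 ) /11,E,E,sqrt( 10),sqrt(13 ), sqrt( 14 ),  sqrt( 15),41/7,66.08 ] 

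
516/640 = 129/160 = 0.81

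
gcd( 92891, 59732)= 1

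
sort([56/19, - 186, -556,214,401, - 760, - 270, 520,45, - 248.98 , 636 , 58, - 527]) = [ - 760, - 556, - 527,-270, - 248.98, - 186,  56/19, 45, 58,214,  401,520,636] 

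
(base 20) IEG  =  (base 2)1110101001000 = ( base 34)6GG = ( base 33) 6t5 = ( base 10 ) 7496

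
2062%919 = 224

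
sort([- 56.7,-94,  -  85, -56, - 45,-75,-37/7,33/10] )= [ - 94,  -  85,  -  75, - 56.7,-56,- 45 , - 37/7 , 33/10 ]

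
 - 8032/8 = - 1004 = - 1004.00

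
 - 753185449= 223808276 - 976993725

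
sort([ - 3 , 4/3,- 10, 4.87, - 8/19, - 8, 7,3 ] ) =[ - 10 , - 8, - 3,-8/19 , 4/3,  3,4.87,7 ] 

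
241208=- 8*(-30151)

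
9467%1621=1362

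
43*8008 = 344344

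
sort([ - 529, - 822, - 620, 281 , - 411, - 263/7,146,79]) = [ - 822,- 620, - 529,  -  411 ,  -  263/7,79,  146,281]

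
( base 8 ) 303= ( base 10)195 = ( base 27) 76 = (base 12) 143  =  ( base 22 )8J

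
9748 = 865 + 8883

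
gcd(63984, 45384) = 744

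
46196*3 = 138588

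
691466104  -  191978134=499487970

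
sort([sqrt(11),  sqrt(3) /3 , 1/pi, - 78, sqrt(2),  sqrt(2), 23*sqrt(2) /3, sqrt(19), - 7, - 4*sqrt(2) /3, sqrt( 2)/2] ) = [-78,-7,  -  4*sqrt ( 2)/3,1/pi,sqrt (3)/3,sqrt( 2 ) /2,sqrt ( 2),sqrt(2),sqrt (11 ), sqrt(19),23 * sqrt(2)/3 ] 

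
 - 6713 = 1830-8543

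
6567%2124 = 195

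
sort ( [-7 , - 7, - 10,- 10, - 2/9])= [ - 10, - 10, - 7, - 7, - 2/9]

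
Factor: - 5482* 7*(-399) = 15311226 = 2^1  *3^1 * 7^2 *19^1*2741^1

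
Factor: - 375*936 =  - 351000 = -2^3*3^3*5^3 * 13^1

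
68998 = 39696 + 29302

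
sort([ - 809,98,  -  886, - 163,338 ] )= [ - 886, -809 ,-163,98,338]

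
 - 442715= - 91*4865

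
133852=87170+46682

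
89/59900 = 89/59900 =0.00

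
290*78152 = 22664080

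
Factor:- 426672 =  - 2^4 * 3^2 *2963^1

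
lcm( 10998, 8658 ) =406926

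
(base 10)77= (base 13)5C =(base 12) 65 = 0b1001101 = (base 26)2p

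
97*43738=4242586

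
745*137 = 102065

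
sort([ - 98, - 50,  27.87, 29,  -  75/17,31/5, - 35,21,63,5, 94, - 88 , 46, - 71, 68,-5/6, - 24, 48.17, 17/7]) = [ - 98,  -  88, - 71,-50, -35,  -  24,- 75/17, - 5/6, 17/7,  5,31/5,  21,27.87, 29, 46, 48.17 , 63, 68, 94]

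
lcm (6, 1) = 6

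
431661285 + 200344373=632005658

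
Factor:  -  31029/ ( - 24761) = 3^1 * 11^( - 1 )*2251^(- 1)*10343^1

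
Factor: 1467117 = 3^2 * 17^1 *43^1 *223^1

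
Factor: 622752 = 2^5*3^1 * 13^1*499^1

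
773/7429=773/7429 = 0.10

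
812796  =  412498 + 400298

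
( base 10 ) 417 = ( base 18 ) 153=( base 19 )12I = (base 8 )641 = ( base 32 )D1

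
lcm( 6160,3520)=24640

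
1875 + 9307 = 11182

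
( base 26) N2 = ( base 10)600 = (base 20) 1A0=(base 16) 258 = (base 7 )1515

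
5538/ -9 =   -  1846/3 = - 615.33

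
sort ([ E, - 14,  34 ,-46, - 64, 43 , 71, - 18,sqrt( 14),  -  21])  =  [-64, -46 , - 21, - 18, - 14, E , sqrt(14), 34,  43,71]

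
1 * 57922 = 57922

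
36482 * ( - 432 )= - 15760224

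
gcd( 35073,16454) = 433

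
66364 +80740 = 147104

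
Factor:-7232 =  - 2^6 *113^1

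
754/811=754/811 = 0.93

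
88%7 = 4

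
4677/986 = 4 + 733/986 = 4.74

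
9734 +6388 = 16122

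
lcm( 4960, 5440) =168640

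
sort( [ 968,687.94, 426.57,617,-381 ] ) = [ - 381, 426.57,617,687.94,968]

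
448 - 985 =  - 537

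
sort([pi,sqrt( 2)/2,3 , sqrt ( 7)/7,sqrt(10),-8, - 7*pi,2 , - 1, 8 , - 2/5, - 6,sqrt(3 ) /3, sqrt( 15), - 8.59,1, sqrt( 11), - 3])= [-7 * pi, - 8.59, - 8, - 6, - 3 , - 1,-2/5, sqrt( 7)/7, sqrt( 3)/3 , sqrt(2)/2, 1 , 2, 3,pi , sqrt( 10), sqrt(11),  sqrt(15) , 8 ] 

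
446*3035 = 1353610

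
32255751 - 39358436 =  - 7102685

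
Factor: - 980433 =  - 3^2*41^1*2657^1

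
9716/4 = 2429 = 2429.00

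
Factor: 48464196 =2^2*3^1*11^1*571^1*643^1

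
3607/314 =11 + 153/314 = 11.49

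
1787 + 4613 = 6400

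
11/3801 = 11/3801 = 0.00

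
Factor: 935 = 5^1*11^1*17^1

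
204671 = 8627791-8423120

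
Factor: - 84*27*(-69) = 156492 =2^2 * 3^5*7^1 * 23^1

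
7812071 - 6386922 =1425149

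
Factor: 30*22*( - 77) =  - 50820 = -  2^2 * 3^1*5^1*7^1*11^2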